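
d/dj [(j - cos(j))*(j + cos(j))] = 2*j + sin(2*j)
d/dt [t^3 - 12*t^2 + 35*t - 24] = 3*t^2 - 24*t + 35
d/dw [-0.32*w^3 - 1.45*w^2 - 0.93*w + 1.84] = -0.96*w^2 - 2.9*w - 0.93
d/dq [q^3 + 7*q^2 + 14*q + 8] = 3*q^2 + 14*q + 14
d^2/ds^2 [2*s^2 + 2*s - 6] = 4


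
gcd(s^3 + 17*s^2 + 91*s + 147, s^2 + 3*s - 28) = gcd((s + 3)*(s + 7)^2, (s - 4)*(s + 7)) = s + 7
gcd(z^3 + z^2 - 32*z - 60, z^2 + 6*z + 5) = z + 5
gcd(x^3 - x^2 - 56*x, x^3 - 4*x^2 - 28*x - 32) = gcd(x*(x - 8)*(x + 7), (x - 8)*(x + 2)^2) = x - 8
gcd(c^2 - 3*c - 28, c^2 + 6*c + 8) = c + 4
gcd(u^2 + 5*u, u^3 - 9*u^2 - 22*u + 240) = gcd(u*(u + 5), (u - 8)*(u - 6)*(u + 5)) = u + 5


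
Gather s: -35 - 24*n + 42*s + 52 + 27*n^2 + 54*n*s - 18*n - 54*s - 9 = 27*n^2 - 42*n + s*(54*n - 12) + 8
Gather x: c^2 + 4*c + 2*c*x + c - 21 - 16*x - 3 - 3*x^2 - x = c^2 + 5*c - 3*x^2 + x*(2*c - 17) - 24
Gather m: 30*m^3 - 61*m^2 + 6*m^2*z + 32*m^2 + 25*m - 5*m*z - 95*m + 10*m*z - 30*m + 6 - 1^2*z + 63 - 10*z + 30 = 30*m^3 + m^2*(6*z - 29) + m*(5*z - 100) - 11*z + 99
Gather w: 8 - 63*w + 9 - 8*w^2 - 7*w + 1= -8*w^2 - 70*w + 18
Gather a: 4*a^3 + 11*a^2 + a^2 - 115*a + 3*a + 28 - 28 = 4*a^3 + 12*a^2 - 112*a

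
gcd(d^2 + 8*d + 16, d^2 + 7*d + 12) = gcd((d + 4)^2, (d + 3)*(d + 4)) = d + 4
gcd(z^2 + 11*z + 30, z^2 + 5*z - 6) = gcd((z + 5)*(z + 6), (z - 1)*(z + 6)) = z + 6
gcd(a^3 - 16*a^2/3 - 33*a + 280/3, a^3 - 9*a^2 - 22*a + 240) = a^2 - 3*a - 40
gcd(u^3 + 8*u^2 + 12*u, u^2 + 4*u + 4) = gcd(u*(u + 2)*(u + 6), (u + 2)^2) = u + 2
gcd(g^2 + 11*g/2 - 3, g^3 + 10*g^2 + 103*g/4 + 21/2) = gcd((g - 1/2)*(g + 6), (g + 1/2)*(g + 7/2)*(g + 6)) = g + 6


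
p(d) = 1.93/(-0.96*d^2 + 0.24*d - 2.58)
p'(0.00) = -0.07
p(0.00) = -0.75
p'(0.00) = -0.07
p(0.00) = -0.75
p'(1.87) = 0.21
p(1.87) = -0.35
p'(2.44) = 0.14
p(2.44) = -0.25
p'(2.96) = 0.10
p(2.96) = -0.19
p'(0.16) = 0.02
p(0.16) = -0.75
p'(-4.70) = -0.03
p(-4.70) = -0.08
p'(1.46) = 0.27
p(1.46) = -0.45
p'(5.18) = 0.03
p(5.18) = -0.07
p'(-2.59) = -0.11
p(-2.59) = -0.20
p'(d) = 1.93*(1.92*d - 0.24)/(-0.96*d^2 + 0.24*d - 2.58)^2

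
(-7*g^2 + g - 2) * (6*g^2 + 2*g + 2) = -42*g^4 - 8*g^3 - 24*g^2 - 2*g - 4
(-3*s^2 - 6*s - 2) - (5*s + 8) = -3*s^2 - 11*s - 10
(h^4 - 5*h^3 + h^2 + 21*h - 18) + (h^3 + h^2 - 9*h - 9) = h^4 - 4*h^3 + 2*h^2 + 12*h - 27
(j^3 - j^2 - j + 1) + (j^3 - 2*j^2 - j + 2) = 2*j^3 - 3*j^2 - 2*j + 3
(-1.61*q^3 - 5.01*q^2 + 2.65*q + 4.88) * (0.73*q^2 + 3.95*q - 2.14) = -1.1753*q^5 - 10.0168*q^4 - 14.4096*q^3 + 24.7513*q^2 + 13.605*q - 10.4432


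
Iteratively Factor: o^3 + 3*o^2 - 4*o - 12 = (o - 2)*(o^2 + 5*o + 6) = (o - 2)*(o + 3)*(o + 2)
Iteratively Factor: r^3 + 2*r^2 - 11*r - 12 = (r - 3)*(r^2 + 5*r + 4) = (r - 3)*(r + 1)*(r + 4)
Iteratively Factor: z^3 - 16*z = (z)*(z^2 - 16) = z*(z + 4)*(z - 4)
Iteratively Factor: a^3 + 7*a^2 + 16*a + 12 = (a + 2)*(a^2 + 5*a + 6) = (a + 2)*(a + 3)*(a + 2)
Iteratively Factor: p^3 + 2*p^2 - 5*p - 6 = (p + 1)*(p^2 + p - 6) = (p - 2)*(p + 1)*(p + 3)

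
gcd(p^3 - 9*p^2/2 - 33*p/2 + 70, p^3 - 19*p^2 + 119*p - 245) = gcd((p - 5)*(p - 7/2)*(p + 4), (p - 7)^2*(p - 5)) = p - 5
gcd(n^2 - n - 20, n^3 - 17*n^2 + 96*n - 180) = n - 5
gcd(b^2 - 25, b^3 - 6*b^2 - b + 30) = b - 5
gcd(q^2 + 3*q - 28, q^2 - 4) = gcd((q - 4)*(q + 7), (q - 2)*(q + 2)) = 1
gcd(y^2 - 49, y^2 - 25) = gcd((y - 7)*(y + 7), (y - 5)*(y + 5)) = 1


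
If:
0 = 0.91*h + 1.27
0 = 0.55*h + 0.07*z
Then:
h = -1.40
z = 10.97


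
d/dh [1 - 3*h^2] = -6*h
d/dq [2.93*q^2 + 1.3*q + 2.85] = 5.86*q + 1.3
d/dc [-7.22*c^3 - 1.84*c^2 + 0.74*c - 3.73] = -21.66*c^2 - 3.68*c + 0.74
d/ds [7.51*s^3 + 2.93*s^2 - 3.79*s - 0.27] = 22.53*s^2 + 5.86*s - 3.79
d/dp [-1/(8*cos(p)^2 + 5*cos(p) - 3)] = -(16*cos(p) + 5)*sin(p)/(8*cos(p)^2 + 5*cos(p) - 3)^2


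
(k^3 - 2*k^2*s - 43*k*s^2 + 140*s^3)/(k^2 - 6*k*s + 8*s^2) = (-k^2 - 2*k*s + 35*s^2)/(-k + 2*s)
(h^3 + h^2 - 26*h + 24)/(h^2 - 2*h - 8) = (h^2 + 5*h - 6)/(h + 2)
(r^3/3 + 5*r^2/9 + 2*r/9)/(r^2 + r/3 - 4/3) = r*(3*r^2 + 5*r + 2)/(3*(3*r^2 + r - 4))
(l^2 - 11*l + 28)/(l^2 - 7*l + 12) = (l - 7)/(l - 3)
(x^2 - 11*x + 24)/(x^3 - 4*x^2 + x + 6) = (x - 8)/(x^2 - x - 2)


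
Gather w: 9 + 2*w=2*w + 9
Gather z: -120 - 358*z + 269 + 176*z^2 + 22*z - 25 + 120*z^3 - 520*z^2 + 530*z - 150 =120*z^3 - 344*z^2 + 194*z - 26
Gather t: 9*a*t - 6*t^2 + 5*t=-6*t^2 + t*(9*a + 5)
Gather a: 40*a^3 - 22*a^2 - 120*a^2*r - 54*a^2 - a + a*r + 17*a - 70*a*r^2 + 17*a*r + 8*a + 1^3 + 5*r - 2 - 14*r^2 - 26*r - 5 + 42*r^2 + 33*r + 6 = 40*a^3 + a^2*(-120*r - 76) + a*(-70*r^2 + 18*r + 24) + 28*r^2 + 12*r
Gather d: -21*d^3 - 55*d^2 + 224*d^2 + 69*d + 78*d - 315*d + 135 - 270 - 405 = -21*d^3 + 169*d^2 - 168*d - 540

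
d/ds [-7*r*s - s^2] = -7*r - 2*s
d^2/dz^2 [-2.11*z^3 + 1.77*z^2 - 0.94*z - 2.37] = 3.54 - 12.66*z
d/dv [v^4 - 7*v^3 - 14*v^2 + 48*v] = 4*v^3 - 21*v^2 - 28*v + 48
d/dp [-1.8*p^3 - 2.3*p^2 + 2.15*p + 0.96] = -5.4*p^2 - 4.6*p + 2.15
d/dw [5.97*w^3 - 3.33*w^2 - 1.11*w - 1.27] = 17.91*w^2 - 6.66*w - 1.11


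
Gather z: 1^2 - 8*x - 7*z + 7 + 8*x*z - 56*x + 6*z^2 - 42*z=-64*x + 6*z^2 + z*(8*x - 49) + 8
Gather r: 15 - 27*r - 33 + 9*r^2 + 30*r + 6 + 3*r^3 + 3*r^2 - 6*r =3*r^3 + 12*r^2 - 3*r - 12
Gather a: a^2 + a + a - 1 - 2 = a^2 + 2*a - 3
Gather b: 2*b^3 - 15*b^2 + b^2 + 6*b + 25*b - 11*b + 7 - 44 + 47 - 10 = 2*b^3 - 14*b^2 + 20*b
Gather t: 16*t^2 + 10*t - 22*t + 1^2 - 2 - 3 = 16*t^2 - 12*t - 4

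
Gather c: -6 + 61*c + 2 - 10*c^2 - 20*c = -10*c^2 + 41*c - 4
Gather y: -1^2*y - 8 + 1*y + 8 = 0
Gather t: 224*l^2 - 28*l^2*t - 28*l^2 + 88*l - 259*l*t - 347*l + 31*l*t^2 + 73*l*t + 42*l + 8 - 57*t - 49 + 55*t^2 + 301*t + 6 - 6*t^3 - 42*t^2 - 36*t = 196*l^2 - 217*l - 6*t^3 + t^2*(31*l + 13) + t*(-28*l^2 - 186*l + 208) - 35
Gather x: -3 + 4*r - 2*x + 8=4*r - 2*x + 5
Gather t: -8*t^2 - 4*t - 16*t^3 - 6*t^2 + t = -16*t^3 - 14*t^2 - 3*t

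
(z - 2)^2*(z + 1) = z^3 - 3*z^2 + 4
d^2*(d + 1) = d^3 + d^2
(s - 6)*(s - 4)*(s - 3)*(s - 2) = s^4 - 15*s^3 + 80*s^2 - 180*s + 144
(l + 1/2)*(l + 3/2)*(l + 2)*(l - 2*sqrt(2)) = l^4 - 2*sqrt(2)*l^3 + 4*l^3 - 8*sqrt(2)*l^2 + 19*l^2/4 - 19*sqrt(2)*l/2 + 3*l/2 - 3*sqrt(2)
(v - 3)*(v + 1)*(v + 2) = v^3 - 7*v - 6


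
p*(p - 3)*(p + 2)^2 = p^4 + p^3 - 8*p^2 - 12*p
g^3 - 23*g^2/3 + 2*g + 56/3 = (g - 7)*(g - 2)*(g + 4/3)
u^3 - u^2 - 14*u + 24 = (u - 3)*(u - 2)*(u + 4)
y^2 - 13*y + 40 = (y - 8)*(y - 5)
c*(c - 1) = c^2 - c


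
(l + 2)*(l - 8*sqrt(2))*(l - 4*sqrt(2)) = l^3 - 12*sqrt(2)*l^2 + 2*l^2 - 24*sqrt(2)*l + 64*l + 128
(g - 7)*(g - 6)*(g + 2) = g^3 - 11*g^2 + 16*g + 84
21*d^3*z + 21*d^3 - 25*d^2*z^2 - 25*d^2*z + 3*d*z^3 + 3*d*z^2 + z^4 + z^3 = (-3*d + z)*(-d + z)*(7*d + z)*(z + 1)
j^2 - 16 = (j - 4)*(j + 4)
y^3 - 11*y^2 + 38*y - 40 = (y - 5)*(y - 4)*(y - 2)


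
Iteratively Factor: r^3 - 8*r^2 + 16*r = (r - 4)*(r^2 - 4*r) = r*(r - 4)*(r - 4)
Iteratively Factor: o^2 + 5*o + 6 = (o + 3)*(o + 2)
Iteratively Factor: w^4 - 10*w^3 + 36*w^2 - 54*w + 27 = (w - 3)*(w^3 - 7*w^2 + 15*w - 9) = (w - 3)^2*(w^2 - 4*w + 3) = (w - 3)^3*(w - 1)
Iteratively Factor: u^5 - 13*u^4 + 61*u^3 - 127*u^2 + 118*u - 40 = (u - 5)*(u^4 - 8*u^3 + 21*u^2 - 22*u + 8) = (u - 5)*(u - 1)*(u^3 - 7*u^2 + 14*u - 8) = (u - 5)*(u - 2)*(u - 1)*(u^2 - 5*u + 4) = (u - 5)*(u - 4)*(u - 2)*(u - 1)*(u - 1)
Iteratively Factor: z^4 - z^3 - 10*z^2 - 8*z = (z + 1)*(z^3 - 2*z^2 - 8*z) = z*(z + 1)*(z^2 - 2*z - 8) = z*(z - 4)*(z + 1)*(z + 2)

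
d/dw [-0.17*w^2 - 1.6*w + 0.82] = -0.34*w - 1.6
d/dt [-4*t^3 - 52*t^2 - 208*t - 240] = -12*t^2 - 104*t - 208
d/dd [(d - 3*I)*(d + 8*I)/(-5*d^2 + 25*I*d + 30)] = 2*I/(d^2 - 4*I*d - 4)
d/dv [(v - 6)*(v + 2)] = 2*v - 4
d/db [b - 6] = 1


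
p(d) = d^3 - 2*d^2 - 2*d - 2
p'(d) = 3*d^2 - 4*d - 2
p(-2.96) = -39.54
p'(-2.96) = 36.12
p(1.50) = -6.12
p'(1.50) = -1.25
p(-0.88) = -2.47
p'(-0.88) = 3.84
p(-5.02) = -168.87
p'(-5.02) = 93.68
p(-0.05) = -1.91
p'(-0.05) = -1.79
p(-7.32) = -486.75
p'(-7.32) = 188.03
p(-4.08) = -95.05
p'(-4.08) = 64.26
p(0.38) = -2.99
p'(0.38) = -3.09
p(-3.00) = -41.00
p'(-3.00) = 37.00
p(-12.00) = -1994.00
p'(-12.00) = 478.00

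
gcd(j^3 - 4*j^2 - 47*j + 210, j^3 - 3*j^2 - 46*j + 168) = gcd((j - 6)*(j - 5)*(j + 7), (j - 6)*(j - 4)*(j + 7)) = j^2 + j - 42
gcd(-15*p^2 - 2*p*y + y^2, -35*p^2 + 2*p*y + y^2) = -5*p + y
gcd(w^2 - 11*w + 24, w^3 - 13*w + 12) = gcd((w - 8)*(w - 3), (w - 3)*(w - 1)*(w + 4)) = w - 3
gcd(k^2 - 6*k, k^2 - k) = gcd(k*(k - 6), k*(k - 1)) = k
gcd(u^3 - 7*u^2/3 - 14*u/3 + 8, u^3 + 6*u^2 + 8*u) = u + 2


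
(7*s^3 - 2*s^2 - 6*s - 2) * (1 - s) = -7*s^4 + 9*s^3 + 4*s^2 - 4*s - 2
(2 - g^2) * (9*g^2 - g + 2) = -9*g^4 + g^3 + 16*g^2 - 2*g + 4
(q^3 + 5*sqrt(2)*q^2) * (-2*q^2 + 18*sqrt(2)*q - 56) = -2*q^5 + 8*sqrt(2)*q^4 + 124*q^3 - 280*sqrt(2)*q^2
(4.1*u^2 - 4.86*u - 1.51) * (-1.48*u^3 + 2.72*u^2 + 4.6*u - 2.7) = -6.068*u^5 + 18.3448*u^4 + 7.87559999999999*u^3 - 37.5332*u^2 + 6.176*u + 4.077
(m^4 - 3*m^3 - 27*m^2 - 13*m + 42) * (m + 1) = m^5 - 2*m^4 - 30*m^3 - 40*m^2 + 29*m + 42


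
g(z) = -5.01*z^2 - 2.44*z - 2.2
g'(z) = -10.02*z - 2.44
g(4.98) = -138.60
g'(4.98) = -52.34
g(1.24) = -12.93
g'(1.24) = -14.86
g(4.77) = -127.83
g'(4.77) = -50.24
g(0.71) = -6.46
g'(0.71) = -9.55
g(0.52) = -4.82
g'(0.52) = -7.65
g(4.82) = -130.36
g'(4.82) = -50.74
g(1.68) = -20.44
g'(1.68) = -19.27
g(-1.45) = -9.20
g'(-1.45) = 12.09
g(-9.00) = -386.05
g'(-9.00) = 87.74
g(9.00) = -429.97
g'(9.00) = -92.62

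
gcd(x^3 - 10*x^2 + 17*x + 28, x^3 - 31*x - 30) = x + 1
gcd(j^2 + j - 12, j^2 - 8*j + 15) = j - 3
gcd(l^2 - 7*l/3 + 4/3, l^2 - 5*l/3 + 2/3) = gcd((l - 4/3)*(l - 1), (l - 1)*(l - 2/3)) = l - 1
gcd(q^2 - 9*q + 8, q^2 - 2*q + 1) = q - 1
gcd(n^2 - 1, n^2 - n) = n - 1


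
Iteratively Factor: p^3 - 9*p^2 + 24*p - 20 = (p - 2)*(p^2 - 7*p + 10) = (p - 2)^2*(p - 5)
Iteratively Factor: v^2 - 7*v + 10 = (v - 2)*(v - 5)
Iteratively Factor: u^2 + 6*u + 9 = (u + 3)*(u + 3)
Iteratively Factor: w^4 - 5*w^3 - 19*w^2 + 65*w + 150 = (w + 3)*(w^3 - 8*w^2 + 5*w + 50) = (w - 5)*(w + 3)*(w^2 - 3*w - 10) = (w - 5)^2*(w + 3)*(w + 2)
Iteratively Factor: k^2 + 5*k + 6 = (k + 3)*(k + 2)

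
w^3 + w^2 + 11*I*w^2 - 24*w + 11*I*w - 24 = (w + 1)*(w + 3*I)*(w + 8*I)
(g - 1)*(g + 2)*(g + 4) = g^3 + 5*g^2 + 2*g - 8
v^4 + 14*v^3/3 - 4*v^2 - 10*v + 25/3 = (v - 1)^2*(v + 5/3)*(v + 5)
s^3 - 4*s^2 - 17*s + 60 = (s - 5)*(s - 3)*(s + 4)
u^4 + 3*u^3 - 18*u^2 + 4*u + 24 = (u - 2)^2*(u + 1)*(u + 6)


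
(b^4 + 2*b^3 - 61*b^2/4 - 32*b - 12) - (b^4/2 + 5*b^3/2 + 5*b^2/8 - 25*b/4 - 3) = b^4/2 - b^3/2 - 127*b^2/8 - 103*b/4 - 9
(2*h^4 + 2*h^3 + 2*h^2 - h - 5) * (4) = 8*h^4 + 8*h^3 + 8*h^2 - 4*h - 20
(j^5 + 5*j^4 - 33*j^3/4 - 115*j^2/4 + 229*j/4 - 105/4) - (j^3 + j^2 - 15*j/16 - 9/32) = j^5 + 5*j^4 - 37*j^3/4 - 119*j^2/4 + 931*j/16 - 831/32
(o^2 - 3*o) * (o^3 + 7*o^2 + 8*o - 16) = o^5 + 4*o^4 - 13*o^3 - 40*o^2 + 48*o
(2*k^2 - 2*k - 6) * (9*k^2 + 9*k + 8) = 18*k^4 - 56*k^2 - 70*k - 48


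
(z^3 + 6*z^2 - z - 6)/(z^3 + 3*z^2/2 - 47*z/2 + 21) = 2*(z + 1)/(2*z - 7)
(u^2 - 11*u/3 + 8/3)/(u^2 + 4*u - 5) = (u - 8/3)/(u + 5)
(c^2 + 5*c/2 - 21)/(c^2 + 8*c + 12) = (c - 7/2)/(c + 2)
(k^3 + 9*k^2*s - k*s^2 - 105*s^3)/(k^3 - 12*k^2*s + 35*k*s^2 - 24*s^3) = (k^2 + 12*k*s + 35*s^2)/(k^2 - 9*k*s + 8*s^2)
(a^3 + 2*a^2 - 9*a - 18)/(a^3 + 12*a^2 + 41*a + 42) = (a - 3)/(a + 7)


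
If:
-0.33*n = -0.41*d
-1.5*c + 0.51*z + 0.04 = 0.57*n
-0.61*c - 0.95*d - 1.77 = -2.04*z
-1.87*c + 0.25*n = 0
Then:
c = 0.12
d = 0.69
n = 0.86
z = 1.23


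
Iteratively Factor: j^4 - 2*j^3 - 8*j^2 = (j)*(j^3 - 2*j^2 - 8*j) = j^2*(j^2 - 2*j - 8) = j^2*(j + 2)*(j - 4)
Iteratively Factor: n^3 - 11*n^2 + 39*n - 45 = (n - 5)*(n^2 - 6*n + 9) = (n - 5)*(n - 3)*(n - 3)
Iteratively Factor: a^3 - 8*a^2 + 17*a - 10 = (a - 2)*(a^2 - 6*a + 5) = (a - 2)*(a - 1)*(a - 5)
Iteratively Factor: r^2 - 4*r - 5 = (r + 1)*(r - 5)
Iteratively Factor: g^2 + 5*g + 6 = (g + 3)*(g + 2)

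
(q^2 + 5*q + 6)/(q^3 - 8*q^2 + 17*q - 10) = (q^2 + 5*q + 6)/(q^3 - 8*q^2 + 17*q - 10)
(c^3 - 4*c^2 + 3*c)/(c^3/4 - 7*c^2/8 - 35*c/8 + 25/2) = 8*c*(c^2 - 4*c + 3)/(2*c^3 - 7*c^2 - 35*c + 100)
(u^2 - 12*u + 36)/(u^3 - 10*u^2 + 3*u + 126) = (u - 6)/(u^2 - 4*u - 21)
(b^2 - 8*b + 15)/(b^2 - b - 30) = (-b^2 + 8*b - 15)/(-b^2 + b + 30)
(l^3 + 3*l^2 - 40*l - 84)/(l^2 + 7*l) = l - 4 - 12/l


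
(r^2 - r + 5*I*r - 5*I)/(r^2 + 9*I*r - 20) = (r - 1)/(r + 4*I)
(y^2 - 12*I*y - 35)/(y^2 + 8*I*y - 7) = (y^2 - 12*I*y - 35)/(y^2 + 8*I*y - 7)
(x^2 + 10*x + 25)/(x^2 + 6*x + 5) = (x + 5)/(x + 1)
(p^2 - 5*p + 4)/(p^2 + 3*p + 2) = (p^2 - 5*p + 4)/(p^2 + 3*p + 2)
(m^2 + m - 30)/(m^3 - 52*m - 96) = (m - 5)/(m^2 - 6*m - 16)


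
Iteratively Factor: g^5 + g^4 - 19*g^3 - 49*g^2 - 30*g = (g)*(g^4 + g^3 - 19*g^2 - 49*g - 30) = g*(g - 5)*(g^3 + 6*g^2 + 11*g + 6) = g*(g - 5)*(g + 3)*(g^2 + 3*g + 2) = g*(g - 5)*(g + 1)*(g + 3)*(g + 2)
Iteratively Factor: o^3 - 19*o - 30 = (o + 2)*(o^2 - 2*o - 15) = (o + 2)*(o + 3)*(o - 5)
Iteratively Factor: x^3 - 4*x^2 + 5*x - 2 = (x - 1)*(x^2 - 3*x + 2) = (x - 1)^2*(x - 2)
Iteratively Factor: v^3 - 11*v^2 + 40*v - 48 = (v - 4)*(v^2 - 7*v + 12) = (v - 4)^2*(v - 3)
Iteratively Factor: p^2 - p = (p - 1)*(p)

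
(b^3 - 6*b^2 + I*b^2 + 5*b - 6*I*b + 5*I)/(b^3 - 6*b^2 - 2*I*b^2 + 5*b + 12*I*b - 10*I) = (b + I)/(b - 2*I)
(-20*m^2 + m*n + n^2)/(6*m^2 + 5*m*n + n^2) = (-20*m^2 + m*n + n^2)/(6*m^2 + 5*m*n + n^2)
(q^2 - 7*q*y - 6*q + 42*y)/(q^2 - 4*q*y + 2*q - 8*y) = (q^2 - 7*q*y - 6*q + 42*y)/(q^2 - 4*q*y + 2*q - 8*y)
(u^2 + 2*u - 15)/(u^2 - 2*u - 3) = (u + 5)/(u + 1)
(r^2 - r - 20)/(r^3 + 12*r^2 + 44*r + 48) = (r - 5)/(r^2 + 8*r + 12)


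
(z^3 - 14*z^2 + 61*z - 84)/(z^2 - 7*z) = z - 7 + 12/z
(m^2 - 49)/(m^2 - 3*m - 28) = (m + 7)/(m + 4)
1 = 1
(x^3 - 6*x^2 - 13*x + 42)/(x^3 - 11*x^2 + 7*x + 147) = (x - 2)/(x - 7)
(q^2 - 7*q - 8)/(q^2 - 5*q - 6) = (q - 8)/(q - 6)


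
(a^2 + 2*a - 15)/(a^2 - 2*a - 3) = (a + 5)/(a + 1)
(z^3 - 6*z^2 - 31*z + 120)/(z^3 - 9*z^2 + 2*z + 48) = (z + 5)/(z + 2)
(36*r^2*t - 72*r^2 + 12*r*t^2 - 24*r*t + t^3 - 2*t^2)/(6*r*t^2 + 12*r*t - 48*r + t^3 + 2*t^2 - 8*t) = (6*r + t)/(t + 4)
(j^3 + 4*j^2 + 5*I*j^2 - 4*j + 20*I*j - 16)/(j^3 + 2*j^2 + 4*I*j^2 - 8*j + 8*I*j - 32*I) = (j + I)/(j - 2)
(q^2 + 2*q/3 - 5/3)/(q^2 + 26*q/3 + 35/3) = (q - 1)/(q + 7)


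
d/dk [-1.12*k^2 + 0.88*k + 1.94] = 0.88 - 2.24*k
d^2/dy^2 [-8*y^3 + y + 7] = -48*y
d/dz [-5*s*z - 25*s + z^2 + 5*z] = -5*s + 2*z + 5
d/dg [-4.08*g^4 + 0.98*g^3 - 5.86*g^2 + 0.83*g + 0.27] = -16.32*g^3 + 2.94*g^2 - 11.72*g + 0.83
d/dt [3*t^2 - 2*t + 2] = 6*t - 2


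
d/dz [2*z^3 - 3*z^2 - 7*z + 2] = 6*z^2 - 6*z - 7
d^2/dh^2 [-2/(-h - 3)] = 4/(h + 3)^3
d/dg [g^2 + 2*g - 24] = 2*g + 2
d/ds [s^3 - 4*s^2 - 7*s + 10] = 3*s^2 - 8*s - 7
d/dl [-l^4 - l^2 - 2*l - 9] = -4*l^3 - 2*l - 2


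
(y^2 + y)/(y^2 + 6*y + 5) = y/(y + 5)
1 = 1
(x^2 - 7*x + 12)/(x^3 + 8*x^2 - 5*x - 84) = (x - 4)/(x^2 + 11*x + 28)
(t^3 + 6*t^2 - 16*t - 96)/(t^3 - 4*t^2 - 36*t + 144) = (t + 4)/(t - 6)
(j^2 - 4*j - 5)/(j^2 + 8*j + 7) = (j - 5)/(j + 7)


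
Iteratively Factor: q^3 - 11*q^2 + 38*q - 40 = (q - 2)*(q^2 - 9*q + 20) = (q - 4)*(q - 2)*(q - 5)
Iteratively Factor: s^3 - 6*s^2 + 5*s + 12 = (s - 4)*(s^2 - 2*s - 3) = (s - 4)*(s - 3)*(s + 1)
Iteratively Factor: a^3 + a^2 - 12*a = (a - 3)*(a^2 + 4*a) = (a - 3)*(a + 4)*(a)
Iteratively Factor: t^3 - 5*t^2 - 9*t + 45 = (t - 5)*(t^2 - 9) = (t - 5)*(t - 3)*(t + 3)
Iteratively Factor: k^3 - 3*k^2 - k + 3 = (k - 1)*(k^2 - 2*k - 3) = (k - 1)*(k + 1)*(k - 3)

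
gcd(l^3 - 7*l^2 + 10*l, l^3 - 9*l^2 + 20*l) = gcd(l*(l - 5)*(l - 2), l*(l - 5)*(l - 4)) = l^2 - 5*l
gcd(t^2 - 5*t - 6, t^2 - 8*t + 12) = t - 6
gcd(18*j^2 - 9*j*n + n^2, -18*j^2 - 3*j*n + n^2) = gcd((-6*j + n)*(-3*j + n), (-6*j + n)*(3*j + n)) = 6*j - n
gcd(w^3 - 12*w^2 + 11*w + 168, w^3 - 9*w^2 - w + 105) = w^2 - 4*w - 21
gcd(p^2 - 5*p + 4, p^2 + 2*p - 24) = p - 4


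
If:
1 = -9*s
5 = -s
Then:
No Solution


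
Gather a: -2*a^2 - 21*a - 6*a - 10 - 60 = -2*a^2 - 27*a - 70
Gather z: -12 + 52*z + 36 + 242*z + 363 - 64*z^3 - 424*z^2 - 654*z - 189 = -64*z^3 - 424*z^2 - 360*z + 198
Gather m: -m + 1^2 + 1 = 2 - m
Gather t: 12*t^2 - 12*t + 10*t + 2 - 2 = 12*t^2 - 2*t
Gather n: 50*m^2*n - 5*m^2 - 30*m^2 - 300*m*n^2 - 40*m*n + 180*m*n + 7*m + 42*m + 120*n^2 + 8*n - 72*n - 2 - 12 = -35*m^2 + 49*m + n^2*(120 - 300*m) + n*(50*m^2 + 140*m - 64) - 14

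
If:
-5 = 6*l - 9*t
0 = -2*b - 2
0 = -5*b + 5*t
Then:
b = -1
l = -7/3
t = -1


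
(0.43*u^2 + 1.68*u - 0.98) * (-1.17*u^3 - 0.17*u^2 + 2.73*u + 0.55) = -0.5031*u^5 - 2.0387*u^4 + 2.0349*u^3 + 4.9895*u^2 - 1.7514*u - 0.539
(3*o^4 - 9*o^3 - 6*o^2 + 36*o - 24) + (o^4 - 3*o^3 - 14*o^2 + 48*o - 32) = 4*o^4 - 12*o^3 - 20*o^2 + 84*o - 56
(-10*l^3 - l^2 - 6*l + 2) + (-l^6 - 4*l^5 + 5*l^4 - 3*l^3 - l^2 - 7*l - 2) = -l^6 - 4*l^5 + 5*l^4 - 13*l^3 - 2*l^2 - 13*l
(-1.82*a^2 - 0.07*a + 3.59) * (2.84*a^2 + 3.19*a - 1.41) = -5.1688*a^4 - 6.0046*a^3 + 12.5385*a^2 + 11.5508*a - 5.0619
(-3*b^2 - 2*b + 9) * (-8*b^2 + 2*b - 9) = 24*b^4 + 10*b^3 - 49*b^2 + 36*b - 81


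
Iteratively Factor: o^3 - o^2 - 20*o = (o - 5)*(o^2 + 4*o) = (o - 5)*(o + 4)*(o)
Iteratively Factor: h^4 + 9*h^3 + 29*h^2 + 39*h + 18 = (h + 3)*(h^3 + 6*h^2 + 11*h + 6) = (h + 2)*(h + 3)*(h^2 + 4*h + 3) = (h + 1)*(h + 2)*(h + 3)*(h + 3)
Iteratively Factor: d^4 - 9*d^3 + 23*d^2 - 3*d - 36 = (d - 4)*(d^3 - 5*d^2 + 3*d + 9) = (d - 4)*(d - 3)*(d^2 - 2*d - 3) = (d - 4)*(d - 3)^2*(d + 1)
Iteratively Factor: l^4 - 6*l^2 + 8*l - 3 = (l + 3)*(l^3 - 3*l^2 + 3*l - 1) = (l - 1)*(l + 3)*(l^2 - 2*l + 1) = (l - 1)^2*(l + 3)*(l - 1)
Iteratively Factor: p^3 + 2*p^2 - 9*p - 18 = (p + 3)*(p^2 - p - 6) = (p + 2)*(p + 3)*(p - 3)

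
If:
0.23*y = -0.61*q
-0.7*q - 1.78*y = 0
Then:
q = 0.00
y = 0.00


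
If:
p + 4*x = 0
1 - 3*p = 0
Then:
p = 1/3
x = -1/12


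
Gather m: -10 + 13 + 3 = 6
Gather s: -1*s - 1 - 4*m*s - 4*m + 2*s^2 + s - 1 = -4*m*s - 4*m + 2*s^2 - 2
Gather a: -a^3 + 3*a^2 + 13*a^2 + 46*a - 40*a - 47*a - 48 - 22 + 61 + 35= -a^3 + 16*a^2 - 41*a + 26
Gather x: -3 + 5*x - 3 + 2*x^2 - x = 2*x^2 + 4*x - 6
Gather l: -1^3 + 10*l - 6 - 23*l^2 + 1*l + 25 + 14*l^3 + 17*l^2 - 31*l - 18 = 14*l^3 - 6*l^2 - 20*l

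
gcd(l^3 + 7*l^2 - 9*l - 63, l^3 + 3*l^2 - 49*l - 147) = l^2 + 10*l + 21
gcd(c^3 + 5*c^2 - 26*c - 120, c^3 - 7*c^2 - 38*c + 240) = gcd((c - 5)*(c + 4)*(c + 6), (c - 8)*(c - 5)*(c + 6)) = c^2 + c - 30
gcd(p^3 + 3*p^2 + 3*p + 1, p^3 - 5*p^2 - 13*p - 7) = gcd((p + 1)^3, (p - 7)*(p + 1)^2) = p^2 + 2*p + 1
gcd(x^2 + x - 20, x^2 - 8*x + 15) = 1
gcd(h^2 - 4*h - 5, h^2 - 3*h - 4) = h + 1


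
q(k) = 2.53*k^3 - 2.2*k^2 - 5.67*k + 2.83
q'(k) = 7.59*k^2 - 4.4*k - 5.67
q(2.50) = 14.44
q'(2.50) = 30.77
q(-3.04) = -71.34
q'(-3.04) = 77.85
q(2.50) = 14.44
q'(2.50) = 30.77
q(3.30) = 51.08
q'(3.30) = 62.47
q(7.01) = 726.49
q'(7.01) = 336.46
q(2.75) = 23.22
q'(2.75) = 39.63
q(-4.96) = -331.89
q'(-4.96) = 202.88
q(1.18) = -2.77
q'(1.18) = -0.29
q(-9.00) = -1968.71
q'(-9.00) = 648.72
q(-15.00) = -8945.87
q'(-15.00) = 1768.08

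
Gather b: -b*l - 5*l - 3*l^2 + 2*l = -b*l - 3*l^2 - 3*l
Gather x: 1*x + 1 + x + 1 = 2*x + 2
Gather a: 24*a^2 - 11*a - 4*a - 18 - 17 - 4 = 24*a^2 - 15*a - 39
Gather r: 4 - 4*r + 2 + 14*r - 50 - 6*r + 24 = 4*r - 20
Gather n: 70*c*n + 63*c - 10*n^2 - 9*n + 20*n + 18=63*c - 10*n^2 + n*(70*c + 11) + 18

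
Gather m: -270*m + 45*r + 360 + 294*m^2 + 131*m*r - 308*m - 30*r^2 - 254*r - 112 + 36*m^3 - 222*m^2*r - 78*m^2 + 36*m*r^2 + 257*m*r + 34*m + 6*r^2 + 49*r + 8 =36*m^3 + m^2*(216 - 222*r) + m*(36*r^2 + 388*r - 544) - 24*r^2 - 160*r + 256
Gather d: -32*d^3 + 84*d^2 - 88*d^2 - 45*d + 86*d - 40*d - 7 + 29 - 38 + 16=-32*d^3 - 4*d^2 + d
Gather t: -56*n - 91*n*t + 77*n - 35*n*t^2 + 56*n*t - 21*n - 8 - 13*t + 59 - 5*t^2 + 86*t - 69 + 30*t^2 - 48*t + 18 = t^2*(25 - 35*n) + t*(25 - 35*n)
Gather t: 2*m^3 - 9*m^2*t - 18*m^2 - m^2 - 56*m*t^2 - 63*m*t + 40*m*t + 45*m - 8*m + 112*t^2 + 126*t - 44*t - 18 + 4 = 2*m^3 - 19*m^2 + 37*m + t^2*(112 - 56*m) + t*(-9*m^2 - 23*m + 82) - 14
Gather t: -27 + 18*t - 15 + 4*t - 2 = 22*t - 44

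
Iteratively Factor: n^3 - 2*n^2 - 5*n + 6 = (n - 1)*(n^2 - n - 6) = (n - 1)*(n + 2)*(n - 3)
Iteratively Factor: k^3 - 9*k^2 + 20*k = (k - 5)*(k^2 - 4*k) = (k - 5)*(k - 4)*(k)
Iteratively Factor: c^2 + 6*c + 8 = (c + 4)*(c + 2)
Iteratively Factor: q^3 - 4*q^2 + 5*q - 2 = (q - 1)*(q^2 - 3*q + 2) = (q - 1)^2*(q - 2)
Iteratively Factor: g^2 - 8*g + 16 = (g - 4)*(g - 4)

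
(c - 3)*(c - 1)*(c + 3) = c^3 - c^2 - 9*c + 9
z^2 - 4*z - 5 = (z - 5)*(z + 1)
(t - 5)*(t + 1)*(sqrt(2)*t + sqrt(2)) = sqrt(2)*t^3 - 3*sqrt(2)*t^2 - 9*sqrt(2)*t - 5*sqrt(2)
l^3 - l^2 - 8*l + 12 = (l - 2)^2*(l + 3)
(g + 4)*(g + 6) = g^2 + 10*g + 24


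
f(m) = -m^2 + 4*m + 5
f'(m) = 4 - 2*m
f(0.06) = 5.24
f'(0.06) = 3.88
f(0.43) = 6.54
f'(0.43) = 3.14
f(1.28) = 8.48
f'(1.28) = 1.44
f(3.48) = 6.81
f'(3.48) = -2.96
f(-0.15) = 4.38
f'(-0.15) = 4.30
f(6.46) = -10.89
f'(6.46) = -8.92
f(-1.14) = -0.86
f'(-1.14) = 6.28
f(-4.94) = -39.16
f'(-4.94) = 13.88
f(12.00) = -91.00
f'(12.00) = -20.00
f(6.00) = -7.00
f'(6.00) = -8.00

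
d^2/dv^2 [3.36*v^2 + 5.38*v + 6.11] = 6.72000000000000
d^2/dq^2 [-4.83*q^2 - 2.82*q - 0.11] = -9.66000000000000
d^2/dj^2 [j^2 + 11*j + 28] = 2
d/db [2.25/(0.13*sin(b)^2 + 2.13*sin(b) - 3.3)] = -(0.585*sin(b) + 4.7925)*cos(b)/(0.13*sin(b)^2 + 2.13*sin(b) - 3.3)^2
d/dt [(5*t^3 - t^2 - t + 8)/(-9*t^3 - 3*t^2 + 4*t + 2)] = (-24*t^4 + 22*t^3 + 239*t^2 + 44*t - 34)/(81*t^6 + 54*t^5 - 63*t^4 - 60*t^3 + 4*t^2 + 16*t + 4)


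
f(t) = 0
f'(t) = 0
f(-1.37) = 0.00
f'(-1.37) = 0.00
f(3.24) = 0.00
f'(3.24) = 0.00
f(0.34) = 0.00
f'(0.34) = 0.00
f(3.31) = 0.00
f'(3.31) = 0.00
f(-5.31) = 0.00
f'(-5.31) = 0.00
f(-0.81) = 0.00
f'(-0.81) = 0.00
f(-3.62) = 0.00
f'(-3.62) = 0.00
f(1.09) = 0.00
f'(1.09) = 0.00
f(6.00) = 0.00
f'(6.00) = 0.00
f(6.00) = 0.00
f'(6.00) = 0.00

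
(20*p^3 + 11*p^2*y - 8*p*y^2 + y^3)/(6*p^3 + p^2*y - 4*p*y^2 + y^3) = (20*p^2 - 9*p*y + y^2)/(6*p^2 - 5*p*y + y^2)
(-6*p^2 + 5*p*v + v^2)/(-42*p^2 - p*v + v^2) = (p - v)/(7*p - v)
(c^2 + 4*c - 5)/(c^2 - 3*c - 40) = (c - 1)/(c - 8)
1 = 1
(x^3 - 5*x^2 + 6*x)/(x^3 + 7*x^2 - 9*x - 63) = x*(x - 2)/(x^2 + 10*x + 21)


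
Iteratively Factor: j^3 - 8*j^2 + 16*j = (j - 4)*(j^2 - 4*j) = j*(j - 4)*(j - 4)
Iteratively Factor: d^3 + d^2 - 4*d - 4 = (d - 2)*(d^2 + 3*d + 2) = (d - 2)*(d + 1)*(d + 2)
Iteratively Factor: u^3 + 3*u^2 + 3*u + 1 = (u + 1)*(u^2 + 2*u + 1) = (u + 1)^2*(u + 1)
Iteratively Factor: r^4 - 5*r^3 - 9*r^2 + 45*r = (r + 3)*(r^3 - 8*r^2 + 15*r) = (r - 5)*(r + 3)*(r^2 - 3*r) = (r - 5)*(r - 3)*(r + 3)*(r)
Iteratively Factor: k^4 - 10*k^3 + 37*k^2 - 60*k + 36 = (k - 2)*(k^3 - 8*k^2 + 21*k - 18) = (k - 3)*(k - 2)*(k^2 - 5*k + 6) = (k - 3)^2*(k - 2)*(k - 2)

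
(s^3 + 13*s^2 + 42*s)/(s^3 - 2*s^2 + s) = (s^2 + 13*s + 42)/(s^2 - 2*s + 1)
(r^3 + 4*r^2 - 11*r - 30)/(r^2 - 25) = (r^2 - r - 6)/(r - 5)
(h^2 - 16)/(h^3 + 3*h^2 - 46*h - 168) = (h - 4)/(h^2 - h - 42)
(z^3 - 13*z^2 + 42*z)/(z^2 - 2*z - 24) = z*(z - 7)/(z + 4)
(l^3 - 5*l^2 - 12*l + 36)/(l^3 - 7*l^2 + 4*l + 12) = (l + 3)/(l + 1)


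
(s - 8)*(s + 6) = s^2 - 2*s - 48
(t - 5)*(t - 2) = t^2 - 7*t + 10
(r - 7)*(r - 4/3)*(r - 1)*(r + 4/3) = r^4 - 8*r^3 + 47*r^2/9 + 128*r/9 - 112/9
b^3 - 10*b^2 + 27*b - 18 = (b - 6)*(b - 3)*(b - 1)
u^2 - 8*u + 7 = (u - 7)*(u - 1)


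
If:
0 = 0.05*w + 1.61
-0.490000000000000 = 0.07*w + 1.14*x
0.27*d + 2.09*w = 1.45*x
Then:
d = 257.56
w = -32.20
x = 1.55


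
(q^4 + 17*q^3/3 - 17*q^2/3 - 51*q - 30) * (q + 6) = q^5 + 35*q^4/3 + 85*q^3/3 - 85*q^2 - 336*q - 180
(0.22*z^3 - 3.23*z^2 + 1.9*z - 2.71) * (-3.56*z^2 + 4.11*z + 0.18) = -0.7832*z^5 + 12.403*z^4 - 19.9997*z^3 + 16.8752*z^2 - 10.7961*z - 0.4878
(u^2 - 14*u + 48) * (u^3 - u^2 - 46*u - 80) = u^5 - 15*u^4 + 16*u^3 + 516*u^2 - 1088*u - 3840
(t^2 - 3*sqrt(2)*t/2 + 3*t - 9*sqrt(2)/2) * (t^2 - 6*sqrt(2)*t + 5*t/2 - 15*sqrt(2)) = t^4 - 15*sqrt(2)*t^3/2 + 11*t^3/2 - 165*sqrt(2)*t^2/4 + 51*t^2/2 - 225*sqrt(2)*t/4 + 99*t + 135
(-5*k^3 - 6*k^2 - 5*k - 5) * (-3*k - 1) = 15*k^4 + 23*k^3 + 21*k^2 + 20*k + 5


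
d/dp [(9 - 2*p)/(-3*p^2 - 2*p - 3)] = 6*(-p^2 + 9*p + 4)/(9*p^4 + 12*p^3 + 22*p^2 + 12*p + 9)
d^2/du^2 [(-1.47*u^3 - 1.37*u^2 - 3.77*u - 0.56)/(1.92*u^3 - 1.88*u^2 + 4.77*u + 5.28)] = (1.4210854715202e-14*u^7 - 20.71296*u^6 - 2.60928000000001*u^5 + 310.985856*u^4 + 148.537778*u^3 + 112.245216*u^2 - 406.229184*u + 76.911792)/(7.077888*u^9 - 20.791296*u^8 + 73.110528*u^7 - 51.558848*u^6 + 67.28184*u^5 + 217.796652*u^4 - 14.982651*u^3 + 203.17176*u^2 + 398.939904*u + 147.197952)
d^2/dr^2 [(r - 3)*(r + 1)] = 2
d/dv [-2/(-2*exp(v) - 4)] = -exp(v)/(exp(v) + 2)^2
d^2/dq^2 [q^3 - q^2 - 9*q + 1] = 6*q - 2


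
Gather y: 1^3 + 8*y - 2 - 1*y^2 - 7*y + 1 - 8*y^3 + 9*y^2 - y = -8*y^3 + 8*y^2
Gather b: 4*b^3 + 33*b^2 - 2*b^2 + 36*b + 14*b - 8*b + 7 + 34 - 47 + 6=4*b^3 + 31*b^2 + 42*b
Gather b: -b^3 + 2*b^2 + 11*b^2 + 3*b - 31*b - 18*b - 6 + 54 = -b^3 + 13*b^2 - 46*b + 48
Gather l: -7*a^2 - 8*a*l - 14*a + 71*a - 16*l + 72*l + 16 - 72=-7*a^2 + 57*a + l*(56 - 8*a) - 56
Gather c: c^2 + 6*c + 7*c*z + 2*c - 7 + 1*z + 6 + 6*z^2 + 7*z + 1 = c^2 + c*(7*z + 8) + 6*z^2 + 8*z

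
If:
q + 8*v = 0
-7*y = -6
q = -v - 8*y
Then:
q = -384/49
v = 48/49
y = 6/7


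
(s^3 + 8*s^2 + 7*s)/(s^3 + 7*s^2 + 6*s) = (s + 7)/(s + 6)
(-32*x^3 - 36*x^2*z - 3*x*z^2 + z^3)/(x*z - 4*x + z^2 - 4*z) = (-32*x^2 - 4*x*z + z^2)/(z - 4)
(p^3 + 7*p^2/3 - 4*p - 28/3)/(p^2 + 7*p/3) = p - 4/p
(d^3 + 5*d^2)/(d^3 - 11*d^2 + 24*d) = d*(d + 5)/(d^2 - 11*d + 24)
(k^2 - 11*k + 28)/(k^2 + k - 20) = (k - 7)/(k + 5)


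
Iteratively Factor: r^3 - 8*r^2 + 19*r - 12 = (r - 3)*(r^2 - 5*r + 4) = (r - 4)*(r - 3)*(r - 1)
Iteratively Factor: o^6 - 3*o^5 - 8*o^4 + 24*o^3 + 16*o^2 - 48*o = (o + 2)*(o^5 - 5*o^4 + 2*o^3 + 20*o^2 - 24*o) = (o - 3)*(o + 2)*(o^4 - 2*o^3 - 4*o^2 + 8*o) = (o - 3)*(o + 2)^2*(o^3 - 4*o^2 + 4*o) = o*(o - 3)*(o + 2)^2*(o^2 - 4*o + 4) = o*(o - 3)*(o - 2)*(o + 2)^2*(o - 2)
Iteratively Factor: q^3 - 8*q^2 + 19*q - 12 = (q - 1)*(q^2 - 7*q + 12) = (q - 4)*(q - 1)*(q - 3)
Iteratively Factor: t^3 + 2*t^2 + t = (t + 1)*(t^2 + t) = t*(t + 1)*(t + 1)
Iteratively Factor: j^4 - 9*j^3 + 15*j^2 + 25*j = (j - 5)*(j^3 - 4*j^2 - 5*j) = j*(j - 5)*(j^2 - 4*j - 5) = j*(j - 5)^2*(j + 1)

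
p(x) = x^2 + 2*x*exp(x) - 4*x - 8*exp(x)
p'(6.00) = 2428.57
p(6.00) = 1625.72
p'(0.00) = -10.00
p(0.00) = -8.00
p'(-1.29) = -8.94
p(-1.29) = 3.91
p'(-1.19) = -8.93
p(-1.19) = 3.02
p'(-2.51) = -9.92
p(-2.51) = 15.28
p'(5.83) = 1934.09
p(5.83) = 1256.38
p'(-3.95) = -12.17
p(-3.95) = 31.10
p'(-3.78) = -11.87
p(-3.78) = 29.05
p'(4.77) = 422.97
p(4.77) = 185.27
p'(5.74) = 1712.11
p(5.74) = 1092.49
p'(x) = 2*x*exp(x) + 2*x - 6*exp(x) - 4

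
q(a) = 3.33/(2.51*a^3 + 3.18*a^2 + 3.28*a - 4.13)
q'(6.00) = -0.00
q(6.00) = 0.00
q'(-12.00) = -0.00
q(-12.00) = -0.00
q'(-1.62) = -0.31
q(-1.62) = -0.28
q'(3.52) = -0.02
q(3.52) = 0.02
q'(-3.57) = -0.03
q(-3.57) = -0.04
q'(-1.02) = -0.33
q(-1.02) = -0.49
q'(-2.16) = -0.17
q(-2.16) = -0.15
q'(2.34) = -0.07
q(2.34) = 0.06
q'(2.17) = -0.09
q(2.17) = 0.08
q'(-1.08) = -0.34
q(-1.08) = -0.47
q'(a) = 3.33*(-7.53*a^2 - 6.36*a - 3.28)/(2.51*a^3 + 3.18*a^2 + 3.28*a - 4.13)^2 = (-25.0749*a^2 - 21.1788*a - 10.9224)/(2.51*a^3 + 3.18*a^2 + 3.28*a - 4.13)^2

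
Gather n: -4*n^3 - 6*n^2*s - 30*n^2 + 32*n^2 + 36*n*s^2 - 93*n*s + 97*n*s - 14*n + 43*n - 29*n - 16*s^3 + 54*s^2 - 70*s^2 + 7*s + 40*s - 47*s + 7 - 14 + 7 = -4*n^3 + n^2*(2 - 6*s) + n*(36*s^2 + 4*s) - 16*s^3 - 16*s^2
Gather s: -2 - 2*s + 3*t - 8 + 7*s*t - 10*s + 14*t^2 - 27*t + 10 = s*(7*t - 12) + 14*t^2 - 24*t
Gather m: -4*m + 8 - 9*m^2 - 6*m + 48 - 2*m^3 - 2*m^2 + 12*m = -2*m^3 - 11*m^2 + 2*m + 56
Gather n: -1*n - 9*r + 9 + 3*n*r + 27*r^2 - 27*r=n*(3*r - 1) + 27*r^2 - 36*r + 9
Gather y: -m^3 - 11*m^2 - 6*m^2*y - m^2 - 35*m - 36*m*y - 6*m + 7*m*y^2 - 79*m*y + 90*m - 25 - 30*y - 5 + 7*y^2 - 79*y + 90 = -m^3 - 12*m^2 + 49*m + y^2*(7*m + 7) + y*(-6*m^2 - 115*m - 109) + 60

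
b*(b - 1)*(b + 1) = b^3 - b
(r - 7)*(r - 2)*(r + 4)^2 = r^4 - r^3 - 42*r^2 - 32*r + 224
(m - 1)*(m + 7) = m^2 + 6*m - 7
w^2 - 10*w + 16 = (w - 8)*(w - 2)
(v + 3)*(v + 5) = v^2 + 8*v + 15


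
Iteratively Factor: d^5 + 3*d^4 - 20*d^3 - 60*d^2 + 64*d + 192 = (d + 2)*(d^4 + d^3 - 22*d^2 - 16*d + 96) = (d - 4)*(d + 2)*(d^3 + 5*d^2 - 2*d - 24) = (d - 4)*(d - 2)*(d + 2)*(d^2 + 7*d + 12) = (d - 4)*(d - 2)*(d + 2)*(d + 4)*(d + 3)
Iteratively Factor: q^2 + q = (q)*(q + 1)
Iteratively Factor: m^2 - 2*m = (m - 2)*(m)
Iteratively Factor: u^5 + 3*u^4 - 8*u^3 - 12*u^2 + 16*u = (u - 1)*(u^4 + 4*u^3 - 4*u^2 - 16*u) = (u - 1)*(u + 2)*(u^3 + 2*u^2 - 8*u) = (u - 2)*(u - 1)*(u + 2)*(u^2 + 4*u) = u*(u - 2)*(u - 1)*(u + 2)*(u + 4)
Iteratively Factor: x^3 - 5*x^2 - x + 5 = (x - 1)*(x^2 - 4*x - 5) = (x - 1)*(x + 1)*(x - 5)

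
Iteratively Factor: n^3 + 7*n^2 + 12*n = (n + 4)*(n^2 + 3*n) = (n + 3)*(n + 4)*(n)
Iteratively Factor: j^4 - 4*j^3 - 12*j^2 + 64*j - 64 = (j - 2)*(j^3 - 2*j^2 - 16*j + 32) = (j - 4)*(j - 2)*(j^2 + 2*j - 8) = (j - 4)*(j - 2)^2*(j + 4)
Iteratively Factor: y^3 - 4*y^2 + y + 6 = (y + 1)*(y^2 - 5*y + 6) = (y - 2)*(y + 1)*(y - 3)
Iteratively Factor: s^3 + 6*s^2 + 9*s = (s)*(s^2 + 6*s + 9) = s*(s + 3)*(s + 3)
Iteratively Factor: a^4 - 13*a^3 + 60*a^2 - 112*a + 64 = (a - 1)*(a^3 - 12*a^2 + 48*a - 64) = (a - 4)*(a - 1)*(a^2 - 8*a + 16) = (a - 4)^2*(a - 1)*(a - 4)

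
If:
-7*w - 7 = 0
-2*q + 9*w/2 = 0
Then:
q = -9/4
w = -1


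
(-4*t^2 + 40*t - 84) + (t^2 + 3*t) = -3*t^2 + 43*t - 84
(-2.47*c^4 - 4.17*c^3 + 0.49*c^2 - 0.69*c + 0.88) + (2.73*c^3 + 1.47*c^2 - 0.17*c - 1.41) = -2.47*c^4 - 1.44*c^3 + 1.96*c^2 - 0.86*c - 0.53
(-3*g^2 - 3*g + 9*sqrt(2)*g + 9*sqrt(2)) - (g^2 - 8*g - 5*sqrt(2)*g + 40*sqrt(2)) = -4*g^2 + 5*g + 14*sqrt(2)*g - 31*sqrt(2)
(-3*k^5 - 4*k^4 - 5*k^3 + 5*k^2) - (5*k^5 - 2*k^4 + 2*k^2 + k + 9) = -8*k^5 - 2*k^4 - 5*k^3 + 3*k^2 - k - 9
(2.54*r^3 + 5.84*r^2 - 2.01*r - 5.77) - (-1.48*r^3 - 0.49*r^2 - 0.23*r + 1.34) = 4.02*r^3 + 6.33*r^2 - 1.78*r - 7.11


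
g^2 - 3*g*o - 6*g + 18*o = (g - 6)*(g - 3*o)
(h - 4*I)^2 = h^2 - 8*I*h - 16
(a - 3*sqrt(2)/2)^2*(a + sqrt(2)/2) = a^3 - 5*sqrt(2)*a^2/2 + 3*a/2 + 9*sqrt(2)/4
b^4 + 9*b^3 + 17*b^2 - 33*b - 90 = (b - 2)*(b + 3)^2*(b + 5)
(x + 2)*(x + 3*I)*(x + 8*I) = x^3 + 2*x^2 + 11*I*x^2 - 24*x + 22*I*x - 48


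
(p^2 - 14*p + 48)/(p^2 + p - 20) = (p^2 - 14*p + 48)/(p^2 + p - 20)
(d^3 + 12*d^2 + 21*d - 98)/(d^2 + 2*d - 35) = (d^2 + 5*d - 14)/(d - 5)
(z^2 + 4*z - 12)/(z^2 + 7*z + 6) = (z - 2)/(z + 1)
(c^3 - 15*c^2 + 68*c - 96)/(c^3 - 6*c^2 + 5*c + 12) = (c - 8)/(c + 1)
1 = 1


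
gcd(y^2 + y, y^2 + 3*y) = y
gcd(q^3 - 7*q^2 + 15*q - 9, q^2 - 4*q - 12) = 1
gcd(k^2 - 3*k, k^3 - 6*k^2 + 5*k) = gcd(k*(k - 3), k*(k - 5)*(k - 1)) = k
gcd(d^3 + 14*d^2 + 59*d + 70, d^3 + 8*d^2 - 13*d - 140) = d^2 + 12*d + 35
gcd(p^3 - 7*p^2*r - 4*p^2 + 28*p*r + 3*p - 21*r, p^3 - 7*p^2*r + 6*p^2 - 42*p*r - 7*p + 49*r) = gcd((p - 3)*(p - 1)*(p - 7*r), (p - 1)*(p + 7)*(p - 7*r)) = p^2 - 7*p*r - p + 7*r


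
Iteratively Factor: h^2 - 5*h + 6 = (h - 2)*(h - 3)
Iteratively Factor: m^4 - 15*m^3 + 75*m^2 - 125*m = (m)*(m^3 - 15*m^2 + 75*m - 125) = m*(m - 5)*(m^2 - 10*m + 25) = m*(m - 5)^2*(m - 5)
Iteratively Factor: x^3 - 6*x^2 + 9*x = (x - 3)*(x^2 - 3*x) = (x - 3)^2*(x)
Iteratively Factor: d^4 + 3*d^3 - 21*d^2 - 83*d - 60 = (d + 3)*(d^3 - 21*d - 20) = (d - 5)*(d + 3)*(d^2 + 5*d + 4) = (d - 5)*(d + 1)*(d + 3)*(d + 4)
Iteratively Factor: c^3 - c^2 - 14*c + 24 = (c - 2)*(c^2 + c - 12) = (c - 3)*(c - 2)*(c + 4)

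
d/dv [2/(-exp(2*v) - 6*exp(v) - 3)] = 4*(exp(v) + 3)*exp(v)/(exp(2*v) + 6*exp(v) + 3)^2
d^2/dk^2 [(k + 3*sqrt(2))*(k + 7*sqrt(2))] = 2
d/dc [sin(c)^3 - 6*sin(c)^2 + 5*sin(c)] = (3*sin(c)^2 - 12*sin(c) + 5)*cos(c)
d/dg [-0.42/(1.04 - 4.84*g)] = -2.0328/(4.84*g - 1.04)^2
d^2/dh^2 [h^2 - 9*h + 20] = 2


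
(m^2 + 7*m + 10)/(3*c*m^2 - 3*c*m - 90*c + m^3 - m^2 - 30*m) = (m + 2)/(3*c*m - 18*c + m^2 - 6*m)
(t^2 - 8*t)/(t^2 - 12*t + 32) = t/(t - 4)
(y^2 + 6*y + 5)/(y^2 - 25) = (y + 1)/(y - 5)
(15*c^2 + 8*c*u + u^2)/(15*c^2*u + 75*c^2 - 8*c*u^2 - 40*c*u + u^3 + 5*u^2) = (15*c^2 + 8*c*u + u^2)/(15*c^2*u + 75*c^2 - 8*c*u^2 - 40*c*u + u^3 + 5*u^2)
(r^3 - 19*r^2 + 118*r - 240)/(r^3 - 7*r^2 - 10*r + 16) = (r^2 - 11*r + 30)/(r^2 + r - 2)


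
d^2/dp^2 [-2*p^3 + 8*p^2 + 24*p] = 16 - 12*p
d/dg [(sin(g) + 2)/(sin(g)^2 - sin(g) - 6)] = -cos(g)/(sin(g) - 3)^2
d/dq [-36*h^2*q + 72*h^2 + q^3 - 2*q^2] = -36*h^2 + 3*q^2 - 4*q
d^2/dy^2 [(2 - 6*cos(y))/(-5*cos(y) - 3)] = 28*(5*cos(y)^2 - 3*cos(y) - 10)/(5*cos(y) + 3)^3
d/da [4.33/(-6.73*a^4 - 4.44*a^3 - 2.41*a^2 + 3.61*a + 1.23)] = (116.5636*a^3 + 57.6756*a^2 + 20.8706*a - 15.6313)/(6.73*a^4 + 4.44*a^3 + 2.41*a^2 - 3.61*a - 1.23)^2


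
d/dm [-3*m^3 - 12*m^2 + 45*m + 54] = -9*m^2 - 24*m + 45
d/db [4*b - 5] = 4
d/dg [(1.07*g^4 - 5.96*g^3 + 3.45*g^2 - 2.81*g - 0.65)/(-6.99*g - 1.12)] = (-22.4379*g^4 + 78.5272*g^3 - 4.0899*g^2 - 7.728*g - 1.3963)/(48.8601*g^2 + 15.6576*g + 1.2544)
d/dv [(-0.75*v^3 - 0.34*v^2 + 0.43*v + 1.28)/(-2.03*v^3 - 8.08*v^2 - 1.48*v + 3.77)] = (5.3698*v^4 + 3.9658*v^3 + 3.2903*v^2 + 18.1212*v + 3.5155)/(4.1209*v^6 + 32.8048*v^5 + 71.2952*v^4 + 8.6106*v^3 - 58.7328*v^2 - 11.1592*v + 14.2129)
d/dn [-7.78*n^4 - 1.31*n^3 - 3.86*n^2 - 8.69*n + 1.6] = -31.12*n^3 - 3.93*n^2 - 7.72*n - 8.69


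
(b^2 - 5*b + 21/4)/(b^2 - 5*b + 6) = (b^2 - 5*b + 21/4)/(b^2 - 5*b + 6)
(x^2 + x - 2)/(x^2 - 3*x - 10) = (x - 1)/(x - 5)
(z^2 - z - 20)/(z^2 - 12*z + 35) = (z + 4)/(z - 7)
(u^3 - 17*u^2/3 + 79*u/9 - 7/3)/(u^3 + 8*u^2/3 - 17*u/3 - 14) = (u^2 - 10*u/3 + 1)/(u^2 + 5*u + 6)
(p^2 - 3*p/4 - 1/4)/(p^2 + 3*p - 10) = (4*p^2 - 3*p - 1)/(4*(p^2 + 3*p - 10))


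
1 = 1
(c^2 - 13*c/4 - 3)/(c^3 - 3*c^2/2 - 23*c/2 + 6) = (4*c + 3)/(2*(2*c^2 + 5*c - 3))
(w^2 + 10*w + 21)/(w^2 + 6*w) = (w^2 + 10*w + 21)/(w*(w + 6))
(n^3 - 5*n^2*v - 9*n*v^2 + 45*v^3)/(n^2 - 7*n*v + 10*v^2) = (-n^2 + 9*v^2)/(-n + 2*v)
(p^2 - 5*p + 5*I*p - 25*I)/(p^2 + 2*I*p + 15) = (p - 5)/(p - 3*I)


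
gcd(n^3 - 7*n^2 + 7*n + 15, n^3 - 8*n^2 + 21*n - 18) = n - 3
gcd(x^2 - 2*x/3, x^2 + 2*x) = x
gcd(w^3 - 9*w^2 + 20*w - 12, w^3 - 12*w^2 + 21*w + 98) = 1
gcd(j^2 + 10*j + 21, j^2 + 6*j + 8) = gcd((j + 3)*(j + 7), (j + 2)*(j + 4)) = 1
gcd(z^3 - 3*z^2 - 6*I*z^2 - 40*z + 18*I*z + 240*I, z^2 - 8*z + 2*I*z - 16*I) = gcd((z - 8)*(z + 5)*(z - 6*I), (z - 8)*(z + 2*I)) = z - 8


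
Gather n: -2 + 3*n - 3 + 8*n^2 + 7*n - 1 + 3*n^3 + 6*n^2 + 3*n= 3*n^3 + 14*n^2 + 13*n - 6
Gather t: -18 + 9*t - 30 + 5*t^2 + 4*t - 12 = 5*t^2 + 13*t - 60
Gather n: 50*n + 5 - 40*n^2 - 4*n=-40*n^2 + 46*n + 5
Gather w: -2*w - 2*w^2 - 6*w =-2*w^2 - 8*w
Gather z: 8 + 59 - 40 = 27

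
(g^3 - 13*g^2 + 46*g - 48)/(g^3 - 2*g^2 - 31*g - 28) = (-g^3 + 13*g^2 - 46*g + 48)/(-g^3 + 2*g^2 + 31*g + 28)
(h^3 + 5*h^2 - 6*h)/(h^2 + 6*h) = h - 1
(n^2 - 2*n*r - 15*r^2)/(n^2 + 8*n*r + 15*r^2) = (n - 5*r)/(n + 5*r)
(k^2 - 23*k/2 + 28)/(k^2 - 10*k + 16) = (k - 7/2)/(k - 2)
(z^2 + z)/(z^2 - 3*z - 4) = z/(z - 4)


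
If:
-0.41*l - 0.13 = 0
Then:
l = -0.32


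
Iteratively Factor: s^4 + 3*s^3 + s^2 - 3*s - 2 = (s - 1)*(s^3 + 4*s^2 + 5*s + 2) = (s - 1)*(s + 1)*(s^2 + 3*s + 2) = (s - 1)*(s + 1)*(s + 2)*(s + 1)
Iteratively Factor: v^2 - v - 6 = (v - 3)*(v + 2)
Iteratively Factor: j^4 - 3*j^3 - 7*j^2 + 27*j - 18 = (j - 3)*(j^3 - 7*j + 6) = (j - 3)*(j + 3)*(j^2 - 3*j + 2) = (j - 3)*(j - 2)*(j + 3)*(j - 1)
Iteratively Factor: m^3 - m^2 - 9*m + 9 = (m + 3)*(m^2 - 4*m + 3) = (m - 3)*(m + 3)*(m - 1)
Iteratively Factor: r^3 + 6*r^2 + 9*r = (r)*(r^2 + 6*r + 9) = r*(r + 3)*(r + 3)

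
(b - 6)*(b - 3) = b^2 - 9*b + 18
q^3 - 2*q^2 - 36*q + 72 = (q - 6)*(q - 2)*(q + 6)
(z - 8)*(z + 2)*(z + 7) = z^3 + z^2 - 58*z - 112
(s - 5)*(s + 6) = s^2 + s - 30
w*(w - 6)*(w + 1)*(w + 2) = w^4 - 3*w^3 - 16*w^2 - 12*w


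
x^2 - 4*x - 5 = (x - 5)*(x + 1)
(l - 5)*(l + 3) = l^2 - 2*l - 15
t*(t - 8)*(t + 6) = t^3 - 2*t^2 - 48*t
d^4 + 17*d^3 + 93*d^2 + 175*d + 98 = (d + 1)*(d + 2)*(d + 7)^2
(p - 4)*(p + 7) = p^2 + 3*p - 28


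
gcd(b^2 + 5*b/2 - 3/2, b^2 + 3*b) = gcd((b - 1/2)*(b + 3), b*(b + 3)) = b + 3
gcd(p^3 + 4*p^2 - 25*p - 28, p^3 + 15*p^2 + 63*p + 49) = p^2 + 8*p + 7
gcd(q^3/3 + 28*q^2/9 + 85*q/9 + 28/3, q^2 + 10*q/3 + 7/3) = q + 7/3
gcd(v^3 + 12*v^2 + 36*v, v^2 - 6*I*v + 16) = 1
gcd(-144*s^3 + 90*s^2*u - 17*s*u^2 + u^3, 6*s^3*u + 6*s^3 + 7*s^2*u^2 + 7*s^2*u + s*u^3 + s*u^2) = 1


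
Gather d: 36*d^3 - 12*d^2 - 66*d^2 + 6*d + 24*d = 36*d^3 - 78*d^2 + 30*d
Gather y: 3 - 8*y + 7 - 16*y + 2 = 12 - 24*y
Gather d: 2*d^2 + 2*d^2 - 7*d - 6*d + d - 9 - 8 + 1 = 4*d^2 - 12*d - 16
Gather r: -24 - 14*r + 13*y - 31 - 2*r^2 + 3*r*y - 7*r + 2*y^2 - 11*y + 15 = -2*r^2 + r*(3*y - 21) + 2*y^2 + 2*y - 40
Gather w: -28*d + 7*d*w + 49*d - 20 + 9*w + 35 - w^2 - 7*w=21*d - w^2 + w*(7*d + 2) + 15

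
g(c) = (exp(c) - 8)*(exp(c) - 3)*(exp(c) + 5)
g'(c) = (exp(c) - 8)*(exp(c) - 3)*exp(c) + (exp(c) - 8)*(exp(c) + 5)*exp(c) + (exp(c) - 3)*(exp(c) + 5)*exp(c)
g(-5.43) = 119.86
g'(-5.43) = -0.14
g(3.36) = 18115.62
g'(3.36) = 60744.68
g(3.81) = 78530.94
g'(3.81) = 250263.52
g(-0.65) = 102.32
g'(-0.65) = -19.03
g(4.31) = 377067.54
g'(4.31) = 1168706.25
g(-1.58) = 113.37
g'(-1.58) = -6.87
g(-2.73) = 117.95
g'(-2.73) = -2.07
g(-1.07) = 108.70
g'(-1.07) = -11.92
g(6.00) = 64671054.10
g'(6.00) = 195014343.62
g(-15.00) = 120.00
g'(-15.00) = 0.00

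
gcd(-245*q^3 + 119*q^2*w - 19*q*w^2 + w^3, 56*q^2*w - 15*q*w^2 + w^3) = 7*q - w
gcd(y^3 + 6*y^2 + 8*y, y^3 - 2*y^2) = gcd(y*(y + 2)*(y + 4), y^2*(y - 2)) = y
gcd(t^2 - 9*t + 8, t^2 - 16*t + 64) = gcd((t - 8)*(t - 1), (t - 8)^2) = t - 8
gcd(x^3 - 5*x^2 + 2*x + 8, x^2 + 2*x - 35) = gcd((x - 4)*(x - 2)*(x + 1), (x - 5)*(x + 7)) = 1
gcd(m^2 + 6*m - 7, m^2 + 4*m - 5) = m - 1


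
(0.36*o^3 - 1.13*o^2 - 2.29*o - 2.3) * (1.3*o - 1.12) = 0.468*o^4 - 1.8722*o^3 - 1.7114*o^2 - 0.425199999999999*o + 2.576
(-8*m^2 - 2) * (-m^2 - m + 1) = 8*m^4 + 8*m^3 - 6*m^2 + 2*m - 2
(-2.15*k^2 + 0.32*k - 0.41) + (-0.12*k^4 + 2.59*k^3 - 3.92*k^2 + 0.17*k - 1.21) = -0.12*k^4 + 2.59*k^3 - 6.07*k^2 + 0.49*k - 1.62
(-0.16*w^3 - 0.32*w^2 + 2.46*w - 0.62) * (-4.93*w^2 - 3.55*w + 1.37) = 0.7888*w^5 + 2.1456*w^4 - 11.211*w^3 - 6.1148*w^2 + 5.5712*w - 0.8494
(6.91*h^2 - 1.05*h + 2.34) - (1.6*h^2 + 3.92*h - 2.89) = 5.31*h^2 - 4.97*h + 5.23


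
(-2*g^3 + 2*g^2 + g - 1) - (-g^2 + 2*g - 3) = -2*g^3 + 3*g^2 - g + 2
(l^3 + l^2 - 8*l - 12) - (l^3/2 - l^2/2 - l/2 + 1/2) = l^3/2 + 3*l^2/2 - 15*l/2 - 25/2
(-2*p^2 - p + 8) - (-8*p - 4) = -2*p^2 + 7*p + 12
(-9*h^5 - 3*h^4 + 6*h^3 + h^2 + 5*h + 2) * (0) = 0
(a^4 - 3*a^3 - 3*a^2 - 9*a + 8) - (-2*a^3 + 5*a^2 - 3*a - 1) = a^4 - a^3 - 8*a^2 - 6*a + 9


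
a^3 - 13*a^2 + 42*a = a*(a - 7)*(a - 6)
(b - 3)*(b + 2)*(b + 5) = b^3 + 4*b^2 - 11*b - 30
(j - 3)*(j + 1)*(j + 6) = j^3 + 4*j^2 - 15*j - 18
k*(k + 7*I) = k^2 + 7*I*k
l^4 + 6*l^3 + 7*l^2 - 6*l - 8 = (l - 1)*(l + 1)*(l + 2)*(l + 4)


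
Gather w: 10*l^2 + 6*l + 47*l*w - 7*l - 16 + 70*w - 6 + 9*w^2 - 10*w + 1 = 10*l^2 - l + 9*w^2 + w*(47*l + 60) - 21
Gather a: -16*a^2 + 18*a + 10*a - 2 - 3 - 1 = -16*a^2 + 28*a - 6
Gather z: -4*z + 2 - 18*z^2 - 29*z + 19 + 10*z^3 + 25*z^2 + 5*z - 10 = 10*z^3 + 7*z^2 - 28*z + 11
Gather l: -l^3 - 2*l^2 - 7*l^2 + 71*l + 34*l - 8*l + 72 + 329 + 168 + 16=-l^3 - 9*l^2 + 97*l + 585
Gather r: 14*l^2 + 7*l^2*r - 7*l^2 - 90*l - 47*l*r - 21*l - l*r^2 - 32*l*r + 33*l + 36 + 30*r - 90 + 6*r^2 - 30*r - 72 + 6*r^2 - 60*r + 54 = 7*l^2 - 78*l + r^2*(12 - l) + r*(7*l^2 - 79*l - 60) - 72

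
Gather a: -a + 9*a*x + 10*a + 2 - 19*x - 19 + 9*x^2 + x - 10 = a*(9*x + 9) + 9*x^2 - 18*x - 27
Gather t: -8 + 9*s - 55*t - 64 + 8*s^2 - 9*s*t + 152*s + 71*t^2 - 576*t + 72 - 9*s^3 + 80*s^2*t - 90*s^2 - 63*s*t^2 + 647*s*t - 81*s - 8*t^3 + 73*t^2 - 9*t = -9*s^3 - 82*s^2 + 80*s - 8*t^3 + t^2*(144 - 63*s) + t*(80*s^2 + 638*s - 640)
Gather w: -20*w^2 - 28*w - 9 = -20*w^2 - 28*w - 9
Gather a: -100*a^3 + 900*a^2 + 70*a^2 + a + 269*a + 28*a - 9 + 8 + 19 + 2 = -100*a^3 + 970*a^2 + 298*a + 20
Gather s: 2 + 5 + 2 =9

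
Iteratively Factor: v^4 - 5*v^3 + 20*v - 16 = (v + 2)*(v^3 - 7*v^2 + 14*v - 8) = (v - 1)*(v + 2)*(v^2 - 6*v + 8) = (v - 2)*(v - 1)*(v + 2)*(v - 4)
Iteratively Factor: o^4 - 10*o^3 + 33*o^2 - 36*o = (o - 3)*(o^3 - 7*o^2 + 12*o) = (o - 3)^2*(o^2 - 4*o) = (o - 4)*(o - 3)^2*(o)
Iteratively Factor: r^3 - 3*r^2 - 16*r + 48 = (r + 4)*(r^2 - 7*r + 12) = (r - 3)*(r + 4)*(r - 4)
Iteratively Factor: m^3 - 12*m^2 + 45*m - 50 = (m - 5)*(m^2 - 7*m + 10) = (m - 5)^2*(m - 2)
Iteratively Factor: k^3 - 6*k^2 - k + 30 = (k - 3)*(k^2 - 3*k - 10) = (k - 5)*(k - 3)*(k + 2)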